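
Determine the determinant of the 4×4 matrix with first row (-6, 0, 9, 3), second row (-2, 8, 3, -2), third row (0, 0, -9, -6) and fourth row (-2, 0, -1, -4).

-1008

Expand along column 2 (it has 3 zeros):
  + (8) · M_22   where M_22 = det([-6 9 3; 0 -9 -6; -2 -1 -4]) = -126
det = (+1)·(8)·(-126) = -1008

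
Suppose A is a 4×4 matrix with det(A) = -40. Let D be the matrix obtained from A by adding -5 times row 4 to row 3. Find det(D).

-40

Adding a multiple of one row to another leaves the determinant unchanged.
det(D) = (1)·(-40) = -40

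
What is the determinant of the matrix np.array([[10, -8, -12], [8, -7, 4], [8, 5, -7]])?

Expand along row 1:
  + 10 · |-7 4; 5 -7| = 10·(49 − 20) = 290
  − (-8) · |8 4; 8 -7| = −(-8)·(-56 − 32) = -704
  + (-12) · |8 -7; 8 5| = (-12)·(40 − (-56)) = -1152
Sum: (290) + (-704) + (-1152) = -1566

-1566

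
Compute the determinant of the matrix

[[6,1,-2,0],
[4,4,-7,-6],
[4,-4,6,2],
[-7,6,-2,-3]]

886

Expand along row 1 (it has 1 zero):
  + (6) · M_11   where M_11 = det([4 -7 -6; -4 6 2; 6 -2 -3]) = 112
  − (1) · M_12   where M_12 = det([4 -7 -6; 4 6 2; -7 -2 -3]) = -246
  + (-2) · M_13   where M_13 = det([4 4 -6; 4 -4 2; -7 6 -3]) = 16
det = (+1)·(6)·(112) + (-1)·(1)·(-246) + (+1)·(-2)·(16) = 886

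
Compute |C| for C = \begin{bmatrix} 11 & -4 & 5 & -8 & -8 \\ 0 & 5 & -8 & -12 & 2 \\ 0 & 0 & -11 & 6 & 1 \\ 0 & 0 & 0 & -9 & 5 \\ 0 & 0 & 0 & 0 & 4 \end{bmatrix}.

21780

C is upper triangular, so det(C) is the product of the diagonal entries:
det = (11) · (5) · (-11) · (-9) · (4) = 21780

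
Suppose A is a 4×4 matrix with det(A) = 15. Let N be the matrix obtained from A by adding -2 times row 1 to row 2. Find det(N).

|N| = 15

Adding a multiple of one row to another leaves the determinant unchanged.
det(N) = (1)·(15) = 15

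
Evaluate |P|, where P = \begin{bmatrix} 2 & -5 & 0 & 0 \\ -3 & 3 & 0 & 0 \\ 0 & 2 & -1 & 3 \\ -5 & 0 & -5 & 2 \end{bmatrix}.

det(P) = -117

P is block lower-triangular with a 2×2 block and a 2×2 block on the diagonal, so its determinant equals the product of the determinants of the diagonal blocks.
det of the 2×2 block = -9
det of the 2×2 block = 13
det = (-9)·(13) = -117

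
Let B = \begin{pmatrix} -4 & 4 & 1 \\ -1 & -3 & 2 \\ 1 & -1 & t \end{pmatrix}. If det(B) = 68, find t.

4

Expanding along the row containing t, det(B) is linear in t: det(B) = (16)·t + (4).
Set (16)·t + (4) = 68  ⇒  (16)·t = 64  ⇒  t = 4.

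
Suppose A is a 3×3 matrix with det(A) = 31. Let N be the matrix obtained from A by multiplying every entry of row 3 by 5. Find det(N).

Scaling one row by 5 multiplies the determinant by 5.
det(N) = (5)·(31) = 155

det(N) = 155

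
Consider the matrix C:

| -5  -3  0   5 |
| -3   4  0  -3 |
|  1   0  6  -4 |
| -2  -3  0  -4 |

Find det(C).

Expand along column 3 (it has 3 zeros):
  + (6) · M_33   where M_33 = det([-5 -3 5; -3 4 -3; -2 -3 -4]) = 228
det = (+1)·(6)·(228) = 1368

|C| = 1368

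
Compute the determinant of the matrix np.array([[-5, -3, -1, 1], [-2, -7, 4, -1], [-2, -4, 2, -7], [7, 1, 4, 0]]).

Expand along row 4 (it has 1 zero):
  − (7) · M_41   where M_41 = det([-3 -1 1; -7 4 -1; -4 2 -7]) = 125
  + (1) · M_42   where M_42 = det([-5 -1 1; -2 4 -1; -2 2 -7]) = 146
  − (4) · M_43   where M_43 = det([-5 -3 1; -2 -7 -1; -2 -4 -7]) = -195
det = (-1)·(7)·(125) + (+1)·(1)·(146) + (-1)·(4)·(-195) = 51

51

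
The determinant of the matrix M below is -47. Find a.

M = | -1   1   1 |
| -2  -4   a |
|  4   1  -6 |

Expanding along the row containing a, det(M) is linear in a: det(M) = (5)·a + (-22).
Set (5)·a + (-22) = -47  ⇒  (5)·a = -25  ⇒  a = -5.

-5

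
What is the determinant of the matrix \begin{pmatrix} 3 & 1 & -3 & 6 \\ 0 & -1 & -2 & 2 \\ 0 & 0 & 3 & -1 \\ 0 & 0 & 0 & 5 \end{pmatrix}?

The determinant is -45.

The matrix is upper triangular, so the determinant is the product of the diagonal entries:
det = (3) · (-1) · (3) · (5) = -45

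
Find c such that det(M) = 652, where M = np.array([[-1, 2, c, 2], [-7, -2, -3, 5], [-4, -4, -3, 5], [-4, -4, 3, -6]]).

c = -4

Expanding along the column containing c, det(M) is linear in c: det(M) = (-220)·c + (-228).
Set (-220)·c + (-228) = 652  ⇒  (-220)·c = 880  ⇒  c = -4.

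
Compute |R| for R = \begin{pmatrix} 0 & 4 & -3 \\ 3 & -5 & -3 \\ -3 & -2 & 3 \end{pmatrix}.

63

Expand along row 1:
  − 4 · |3 -3; -3 3| = −4·(9 − 9) = 0
  + (-3) · |3 -5; -3 -2| = (-3)·(-6 − 15) = 63
Sum: (0) + (63) = 63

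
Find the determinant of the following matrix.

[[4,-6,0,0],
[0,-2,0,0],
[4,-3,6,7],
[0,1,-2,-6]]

The matrix is block lower-triangular with a 2×2 block and a 2×2 block on the diagonal, so its determinant equals the product of the determinants of the diagonal blocks.
det of the 2×2 block = -8
det of the 2×2 block = -22
det = (-8)·(-22) = 176

The determinant is 176.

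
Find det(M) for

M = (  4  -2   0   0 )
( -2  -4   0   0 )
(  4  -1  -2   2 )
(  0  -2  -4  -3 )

det(M) = -280

M is block lower-triangular with a 2×2 block and a 2×2 block on the diagonal, so its determinant equals the product of the determinants of the diagonal blocks.
det of the 2×2 block = -20
det of the 2×2 block = 14
det = (-20)·(14) = -280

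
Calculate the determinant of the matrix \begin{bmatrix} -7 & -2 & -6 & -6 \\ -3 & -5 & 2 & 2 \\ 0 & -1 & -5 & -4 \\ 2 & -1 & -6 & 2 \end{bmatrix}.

-1142

Expand along row 3 (it has 1 zero):
  − (-1) · M_32   where M_32 = det([-7 -6 -6; -3 2 2; 2 -6 2]) = -256
  + (-5) · M_33   where M_33 = det([-7 -2 -6; -3 -5 2; 2 -1 2]) = -42
  − (-4) · M_34   where M_34 = det([-7 -2 -6; -3 -5 2; 2 -1 -6]) = -274
det = (-1)·(-1)·(-256) + (+1)·(-5)·(-42) + (-1)·(-4)·(-274) = -1142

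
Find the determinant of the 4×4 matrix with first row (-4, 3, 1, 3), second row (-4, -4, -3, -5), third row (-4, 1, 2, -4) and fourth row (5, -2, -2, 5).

Expand along row 1:
  + (-4) · M_11   where M_11 = det([-4 -3 -5; 1 2 -4; -2 -2 5]) = -27
  − (3) · M_12   where M_12 = det([-4 -3 -5; -4 2 -4; 5 -2 5]) = 2
  + (1) · M_13   where M_13 = det([-4 -4 -5; -4 1 -4; 5 -2 5]) = -3
  − (3) · M_14   where M_14 = det([-4 -4 -3; -4 1 2; 5 -2 -2]) = -25
det = (+1)·(-4)·(-27) + (-1)·(3)·(2) + (+1)·(1)·(-3) + (-1)·(3)·(-25) = 174

The determinant is 174.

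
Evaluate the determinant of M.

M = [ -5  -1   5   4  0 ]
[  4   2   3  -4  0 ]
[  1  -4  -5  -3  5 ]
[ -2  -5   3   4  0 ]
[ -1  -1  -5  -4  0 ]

4480

Expand along column 5 (it has 4 zeros):
  + (5) · M_35   where M_35 = det([-5 -1 5 4; 4 2 3 -4; -2 -5 3 4; -1 -1 -5 -4]) = 896
det = (+1)·(5)·(896) = 4480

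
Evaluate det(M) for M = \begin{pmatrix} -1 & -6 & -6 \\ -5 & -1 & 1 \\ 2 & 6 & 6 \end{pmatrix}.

Expand along column 1:
  + (-1) · |-1 1; 6 6| = (-1)·(-6 − 6) = 12
  − (-5) · |-6 -6; 6 6| = −(-5)·(-36 − (-36)) = 0
  + 2 · |-6 -6; -1 1| = 2·(-6 − 6) = -24
Sum: (12) + (0) + (-24) = -12

-12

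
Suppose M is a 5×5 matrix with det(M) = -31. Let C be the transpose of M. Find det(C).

det(Mᵀ) = det(M).
det(C) = (1)·(-31) = -31

-31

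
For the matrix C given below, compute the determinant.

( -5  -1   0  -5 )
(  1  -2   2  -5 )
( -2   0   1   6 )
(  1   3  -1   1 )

The determinant is -232.

Expand along row 1 (it has 1 zero):
  + (-5) · M_11   where M_11 = det([-2 2 -5; 0 1 6; 3 -1 1]) = 37
  − (-1) · M_12   where M_12 = det([1 2 -5; -2 1 6; 1 -1 1]) = 18
  − (-5) · M_14   where M_14 = det([1 -2 2; -2 0 1; 1 3 -1]) = -13
det = (+1)·(-5)·(37) + (-1)·(-1)·(18) + (-1)·(-5)·(-13) = -232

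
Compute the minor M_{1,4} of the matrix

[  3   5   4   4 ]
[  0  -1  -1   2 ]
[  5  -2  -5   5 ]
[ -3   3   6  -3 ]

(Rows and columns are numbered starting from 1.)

Delete row 1 and column 4; the remaining 3×3 submatrix is [0 -1 -1; 5 -2 -5; -3 3 6].
Its determinant is 6.

6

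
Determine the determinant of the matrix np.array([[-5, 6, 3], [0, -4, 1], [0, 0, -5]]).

-100

The matrix is upper triangular, so the determinant is the product of the diagonal entries:
det = (-5) · (-4) · (-5) = -100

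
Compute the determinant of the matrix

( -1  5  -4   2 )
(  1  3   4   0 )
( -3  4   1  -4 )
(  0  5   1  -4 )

Expand along row 2 (it has 1 zero):
  − (1) · M_21   where M_21 = det([5 -4 2; 4 1 -4; 5 1 -4]) = 14
  + (3) · M_22   where M_22 = det([-1 -4 2; -3 1 -4; 0 1 -4]) = 42
  − (4) · M_23   where M_23 = det([-1 5 2; -3 4 -4; 0 5 -4]) = -94
det = (-1)·(1)·(14) + (+1)·(3)·(42) + (-1)·(4)·(-94) = 488

The determinant is 488.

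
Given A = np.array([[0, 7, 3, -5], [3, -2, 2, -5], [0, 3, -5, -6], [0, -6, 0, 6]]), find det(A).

Expand along column 1 (it has 3 zeros):
  − (3) · M_21   where M_21 = det([7 3 -5; 3 -5 -6; -6 0 6]) = -6
det = (-1)·(3)·(-6) = 18

18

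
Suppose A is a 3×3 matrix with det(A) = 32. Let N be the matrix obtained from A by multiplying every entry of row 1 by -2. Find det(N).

Scaling one row by -2 multiplies the determinant by -2.
det(N) = (-2)·(32) = -64

-64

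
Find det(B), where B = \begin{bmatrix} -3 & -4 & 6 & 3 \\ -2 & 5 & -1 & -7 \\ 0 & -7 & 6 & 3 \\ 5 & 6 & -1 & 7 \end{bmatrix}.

det(B) = -1398

Expand along row 3 (it has 1 zero):
  − (-7) · M_32   where M_32 = det([-3 6 3; -2 -1 -7; 5 -1 7]) = -63
  + (6) · M_33   where M_33 = det([-3 -4 3; -2 5 -7; 5 6 7]) = -258
  − (3) · M_34   where M_34 = det([-3 -4 6; -2 5 -1; 5 6 -1]) = -197
det = (-1)·(-7)·(-63) + (+1)·(6)·(-258) + (-1)·(3)·(-197) = -1398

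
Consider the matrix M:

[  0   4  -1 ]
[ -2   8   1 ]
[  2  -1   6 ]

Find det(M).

Expand along row 1:
  − 4 · |-2 1; 2 6| = −4·(-12 − 2) = 56
  + (-1) · |-2 8; 2 -1| = (-1)·(2 − 16) = 14
Sum: (56) + (14) = 70

The determinant is 70.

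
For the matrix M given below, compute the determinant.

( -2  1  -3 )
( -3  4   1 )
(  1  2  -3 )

Expand along row 1:
  + (-2) · |4 1; 2 -3| = (-2)·(-12 − 2) = 28
  − 1 · |-3 1; 1 -3| = −1·(9 − 1) = -8
  + (-3) · |-3 4; 1 2| = (-3)·(-6 − 4) = 30
Sum: (28) + (-8) + (30) = 50

|M| = 50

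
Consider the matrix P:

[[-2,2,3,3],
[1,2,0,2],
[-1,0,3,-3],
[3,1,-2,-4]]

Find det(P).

Expand along row 2 (it has 1 zero):
  − (1) · M_21   where M_21 = det([2 3 3; 0 3 -3; 1 -2 -4]) = -54
  + (2) · M_22   where M_22 = det([-2 3 3; -1 3 -3; 3 -2 -4]) = -24
  + (2) · M_24   where M_24 = det([-2 2 3; -1 0 3; 3 1 -2]) = 17
det = (-1)·(1)·(-54) + (+1)·(2)·(-24) + (+1)·(2)·(17) = 40

The determinant is 40.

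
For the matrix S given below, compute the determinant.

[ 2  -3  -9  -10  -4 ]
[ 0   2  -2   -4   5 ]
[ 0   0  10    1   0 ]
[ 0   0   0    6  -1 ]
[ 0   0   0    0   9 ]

S is upper triangular, so det(S) is the product of the diagonal entries:
det = (2) · (2) · (10) · (6) · (9) = 2160

The determinant is 2160.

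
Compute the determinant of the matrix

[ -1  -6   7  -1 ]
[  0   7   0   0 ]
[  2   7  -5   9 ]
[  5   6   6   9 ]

The determinant is 1757.

Expand along row 2 (it has 3 zeros):
  + (7) · M_22   where M_22 = det([-1 7 -1; 2 -5 9; 5 6 9]) = 251
det = (+1)·(7)·(251) = 1757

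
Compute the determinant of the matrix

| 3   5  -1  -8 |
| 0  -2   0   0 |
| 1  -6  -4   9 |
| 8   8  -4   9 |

574

Expand along row 2 (it has 3 zeros):
  + (-2) · M_22   where M_22 = det([3 -1 -8; 1 -4 9; 8 -4 9]) = -287
det = (+1)·(-2)·(-287) = 574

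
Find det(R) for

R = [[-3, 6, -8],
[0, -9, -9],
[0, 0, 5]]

The determinant is 135.

R is upper triangular, so det(R) is the product of the diagonal entries:
det = (-3) · (-9) · (5) = 135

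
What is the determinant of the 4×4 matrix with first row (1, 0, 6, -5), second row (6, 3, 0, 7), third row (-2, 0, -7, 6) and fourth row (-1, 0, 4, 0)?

The determinant is 45.

Expand along column 2 (it has 3 zeros):
  + (3) · M_22   where M_22 = det([1 6 -5; -2 -7 6; -1 4 0]) = 15
det = (+1)·(3)·(15) = 45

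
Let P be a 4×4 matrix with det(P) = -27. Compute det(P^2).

det(P^2) = (det P)^2 = (-27)^2 = 729

729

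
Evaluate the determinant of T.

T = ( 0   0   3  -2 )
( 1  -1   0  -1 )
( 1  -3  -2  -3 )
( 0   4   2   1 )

26

Expand along row 1 (it has 2 zeros):
  + (3) · M_13   where M_13 = det([1 -1 -1; 1 -3 -3; 0 4 1]) = 6
  − (-2) · M_14   where M_14 = det([1 -1 0; 1 -3 -2; 0 4 2]) = 4
det = (+1)·(3)·(6) + (-1)·(-2)·(4) = 26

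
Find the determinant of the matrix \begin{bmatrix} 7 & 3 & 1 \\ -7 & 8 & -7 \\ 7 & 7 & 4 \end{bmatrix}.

399

Expand along column 1:
  + 7 · |8 -7; 7 4| = 7·(32 − (-49)) = 567
  − (-7) · |3 1; 7 4| = −(-7)·(12 − 7) = 35
  + 7 · |3 1; 8 -7| = 7·(-21 − 8) = -203
Sum: (567) + (35) + (-203) = 399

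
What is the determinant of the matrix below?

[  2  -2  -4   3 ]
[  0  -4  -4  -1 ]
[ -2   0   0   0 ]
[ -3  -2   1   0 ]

Expand along row 3 (it has 3 zeros):
  + (-2) · M_31   where M_31 = det([-2 -4 3; -4 -4 -1; -2 1 0]) = -46
det = (+1)·(-2)·(-46) = 92

92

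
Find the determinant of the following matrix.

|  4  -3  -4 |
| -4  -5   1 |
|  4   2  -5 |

The determinant is 92.

Expand along column 1:
  + 4 · |-5 1; 2 -5| = 4·(25 − 2) = 92
  − (-4) · |-3 -4; 2 -5| = −(-4)·(15 − (-8)) = 92
  + 4 · |-3 -4; -5 1| = 4·(-3 − 20) = -92
Sum: (92) + (92) + (-92) = 92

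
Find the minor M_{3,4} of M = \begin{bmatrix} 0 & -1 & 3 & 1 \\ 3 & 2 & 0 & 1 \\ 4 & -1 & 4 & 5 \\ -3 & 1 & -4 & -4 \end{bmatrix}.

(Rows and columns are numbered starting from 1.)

15

Delete row 3 and column 4; the remaining 3×3 submatrix is [0 -1 3; 3 2 0; -3 1 -4].
Its determinant is 15.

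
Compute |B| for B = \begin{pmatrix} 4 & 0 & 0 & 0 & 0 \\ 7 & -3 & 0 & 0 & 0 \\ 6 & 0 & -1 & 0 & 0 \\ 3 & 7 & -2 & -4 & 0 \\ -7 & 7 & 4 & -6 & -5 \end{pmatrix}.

det(B) = 240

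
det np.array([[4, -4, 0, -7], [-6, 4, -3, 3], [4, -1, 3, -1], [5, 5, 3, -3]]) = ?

123

Expand along row 1 (it has 1 zero):
  + (4) · M_11   where M_11 = det([4 -3 3; -1 3 -1; 5 3 -3]) = -54
  − (-4) · M_12   where M_12 = det([-6 -3 3; 4 3 -1; 5 3 -3]) = 6
  − (-7) · M_14   where M_14 = det([-6 4 -3; 4 -1 3; 5 5 3]) = 45
det = (+1)·(4)·(-54) + (-1)·(-4)·(6) + (-1)·(-7)·(45) = 123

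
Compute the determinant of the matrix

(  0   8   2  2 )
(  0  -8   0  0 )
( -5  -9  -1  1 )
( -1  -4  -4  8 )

-928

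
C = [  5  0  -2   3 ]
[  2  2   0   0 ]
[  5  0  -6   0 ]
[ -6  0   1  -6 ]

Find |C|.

54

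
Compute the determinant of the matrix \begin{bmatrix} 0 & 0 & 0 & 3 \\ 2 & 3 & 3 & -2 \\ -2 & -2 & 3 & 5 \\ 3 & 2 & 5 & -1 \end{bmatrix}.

The determinant is -93.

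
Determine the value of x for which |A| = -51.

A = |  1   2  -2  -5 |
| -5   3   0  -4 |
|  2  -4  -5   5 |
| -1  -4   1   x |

x = 9

Expanding along the row containing x, det(A) is linear in x: det(A) = (-93)·x + (786).
Set (-93)·x + (786) = -51  ⇒  (-93)·x = -837  ⇒  x = 9.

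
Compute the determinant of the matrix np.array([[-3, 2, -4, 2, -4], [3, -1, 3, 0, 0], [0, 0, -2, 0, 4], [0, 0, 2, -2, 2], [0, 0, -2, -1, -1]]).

The matrix is block upper-triangular with a 2×2 block and a 3×3 block on the diagonal, so its determinant equals the product of the determinants of the diagonal blocks.
det of the 2×2 block = -3
det of the 3×3 block = -32
det = (-3)·(-32) = 96

96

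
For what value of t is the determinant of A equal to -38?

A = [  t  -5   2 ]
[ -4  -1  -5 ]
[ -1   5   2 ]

Expanding along the column containing t, det(A) is linear in t: det(A) = (23)·t + (-107).
Set (23)·t + (-107) = -38  ⇒  (23)·t = 69  ⇒  t = 3.

3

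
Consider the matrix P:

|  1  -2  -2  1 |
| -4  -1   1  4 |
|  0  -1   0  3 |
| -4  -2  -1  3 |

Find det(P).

det(P) = -10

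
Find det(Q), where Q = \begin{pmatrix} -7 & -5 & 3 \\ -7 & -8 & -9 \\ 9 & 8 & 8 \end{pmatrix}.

det(Q) = 117

Expand along column 1:
  + (-7) · |-8 -9; 8 8| = (-7)·(-64 − (-72)) = -56
  − (-7) · |-5 3; 8 8| = −(-7)·(-40 − 24) = -448
  + 9 · |-5 3; -8 -9| = 9·(45 − (-24)) = 621
Sum: (-56) + (-448) + (621) = 117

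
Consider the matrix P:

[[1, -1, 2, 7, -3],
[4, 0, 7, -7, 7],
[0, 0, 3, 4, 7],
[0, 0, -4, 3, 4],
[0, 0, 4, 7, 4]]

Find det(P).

P is block upper-triangular with a 2×2 block and a 3×3 block on the diagonal, so its determinant equals the product of the determinants of the diagonal blocks.
det of the 2×2 block = 4
det of the 3×3 block = -200
det = (4)·(-200) = -800

det(P) = -800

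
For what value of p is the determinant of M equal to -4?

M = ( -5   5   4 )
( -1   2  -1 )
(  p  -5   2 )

3

Expanding along the column containing p, det(M) is linear in p: det(M) = (-13)·p + (35).
Set (-13)·p + (35) = -4  ⇒  (-13)·p = -39  ⇒  p = 3.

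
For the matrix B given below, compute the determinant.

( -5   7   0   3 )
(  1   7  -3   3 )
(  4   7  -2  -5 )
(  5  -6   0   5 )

Expand along column 3 (it has 2 zeros):
  − (-3) · M_23   where M_23 = det([-5 7 3; 4 7 -5; 5 -6 5]) = -517
  + (-2) · M_33   where M_33 = det([-5 7 3; 1 7 3; 5 -6 5]) = -318
det = (-1)·(-3)·(-517) + (+1)·(-2)·(-318) = -915

The determinant is -915.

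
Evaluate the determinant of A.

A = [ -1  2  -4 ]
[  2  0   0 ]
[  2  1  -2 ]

Expand along row 2:
  − 2 · |2 -4; 1 -2| = −2·(-4 − (-4)) = 0

det(A) = 0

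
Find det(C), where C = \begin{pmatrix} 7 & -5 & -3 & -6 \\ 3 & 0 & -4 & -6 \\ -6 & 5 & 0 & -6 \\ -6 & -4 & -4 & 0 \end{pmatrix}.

det(C) = -2100

Expand along row 2 (it has 1 zero):
  − (3) · M_21   where M_21 = det([-5 -3 -6; 5 0 -6; -4 -4 0]) = 168
  − (-4) · M_23   where M_23 = det([7 -5 -6; -6 5 -6; -6 -4 0]) = -672
  + (-6) · M_24   where M_24 = det([7 -5 -3; -6 5 0; -6 -4 -4]) = -182
det = (-1)·(3)·(168) + (-1)·(-4)·(-672) + (+1)·(-6)·(-182) = -2100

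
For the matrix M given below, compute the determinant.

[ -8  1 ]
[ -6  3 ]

|M| = -18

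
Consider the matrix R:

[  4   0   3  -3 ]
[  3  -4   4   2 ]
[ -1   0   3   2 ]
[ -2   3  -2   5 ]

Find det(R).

Expand along column 2 (it has 2 zeros):
  + (-4) · M_22   where M_22 = det([4 3 -3; -1 3 2; -2 -2 5]) = 55
  + (3) · M_42   where M_42 = det([4 3 -3; 3 4 2; -1 3 2]) = -55
det = (+1)·(-4)·(55) + (+1)·(3)·(-55) = -385

-385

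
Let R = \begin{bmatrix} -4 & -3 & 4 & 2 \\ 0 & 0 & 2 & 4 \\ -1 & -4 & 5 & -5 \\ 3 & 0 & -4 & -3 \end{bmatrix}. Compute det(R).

The determinant is -256.

Expand along row 2 (it has 2 zeros):
  − (2) · M_23   where M_23 = det([-4 -3 2; -1 -4 -5; 3 0 -3]) = 30
  + (4) · M_24   where M_24 = det([-4 -3 4; -1 -4 5; 3 0 -4]) = -49
det = (-1)·(2)·(30) + (+1)·(4)·(-49) = -256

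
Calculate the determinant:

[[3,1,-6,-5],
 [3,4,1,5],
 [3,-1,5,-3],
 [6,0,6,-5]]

-123

Expand along row 4 (it has 1 zero):
  − (6) · M_41   where M_41 = det([1 -6 -5; 4 1 5; -1 5 -3]) = -175
  − (6) · M_43   where M_43 = det([3 1 -5; 3 4 5; 3 -1 -3]) = 78
  + (-5) · M_44   where M_44 = det([3 1 -6; 3 4 1; 3 -1 5]) = 141
det = (-1)·(6)·(-175) + (-1)·(6)·(78) + (+1)·(-5)·(141) = -123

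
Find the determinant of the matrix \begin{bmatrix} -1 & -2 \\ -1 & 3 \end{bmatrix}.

det = (-1)·3 − (-2)·(-1) = -3 − 2 = -5

The determinant is -5.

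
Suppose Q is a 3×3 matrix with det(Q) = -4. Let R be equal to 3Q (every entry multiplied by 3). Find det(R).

det(R) = -108

For a 3×3 matrix, det(3Q) = 3^3·det(Q) = 27·det(Q).
det(R) = (27)·(-4) = -108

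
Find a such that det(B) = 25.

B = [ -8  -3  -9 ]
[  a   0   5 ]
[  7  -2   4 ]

Expanding along the column containing a, det(B) is linear in a: det(B) = (30)·a + (-185).
Set (30)·a + (-185) = 25  ⇒  (30)·a = 210  ⇒  a = 7.

7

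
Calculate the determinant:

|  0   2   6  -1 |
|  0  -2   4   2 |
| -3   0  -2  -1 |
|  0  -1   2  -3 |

240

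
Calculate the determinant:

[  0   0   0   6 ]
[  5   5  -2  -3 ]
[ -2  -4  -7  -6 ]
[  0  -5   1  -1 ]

Expand along row 1 (it has 3 zeros):
  − (6) · M_14   where M_14 = det([5 5 -2; -2 -4 -7; 0 -5 1]) = -205
det = (-1)·(6)·(-205) = 1230

1230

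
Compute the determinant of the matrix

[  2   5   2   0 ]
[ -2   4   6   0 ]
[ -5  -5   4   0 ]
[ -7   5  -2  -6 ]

Expand along column 4 (it has 3 zeros):
  + (-6) · M_44   where M_44 = det([2 5 2; -2 4 6; -5 -5 4]) = 42
det = (+1)·(-6)·(42) = -252

-252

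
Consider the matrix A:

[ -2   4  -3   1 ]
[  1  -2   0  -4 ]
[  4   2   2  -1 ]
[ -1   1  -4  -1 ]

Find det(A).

Expand along row 2 (it has 1 zero):
  − (1) · M_21   where M_21 = det([4 -3 1; 2 2 -1; 1 -4 -1]) = -37
  + (-2) · M_22   where M_22 = det([-2 -3 1; 4 2 -1; -1 -4 -1]) = -17
  + (-4) · M_24   where M_24 = det([-2 4 -3; 4 2 2; -1 1 -4]) = 58
det = (-1)·(1)·(-37) + (+1)·(-2)·(-17) + (+1)·(-4)·(58) = -161

|A| = -161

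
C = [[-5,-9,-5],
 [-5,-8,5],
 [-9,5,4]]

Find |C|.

The determinant is 995.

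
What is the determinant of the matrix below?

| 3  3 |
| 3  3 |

det = 3·3 − 3·3 = 9 − 9 = 0

The determinant is 0.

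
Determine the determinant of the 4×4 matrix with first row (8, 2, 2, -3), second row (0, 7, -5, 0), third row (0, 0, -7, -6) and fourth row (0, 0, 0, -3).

The matrix is upper triangular, so the determinant is the product of the diagonal entries:
det = (8) · (7) · (-7) · (-3) = 1176

1176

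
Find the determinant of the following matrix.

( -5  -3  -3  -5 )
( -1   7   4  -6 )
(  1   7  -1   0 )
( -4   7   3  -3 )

Expand along row 3 (it has 1 zero):
  + (1) · M_31   where M_31 = det([-3 -3 -5; 7 4 -6; 7 3 -3]) = 80
  − (7) · M_32   where M_32 = det([-5 -3 -5; -1 4 -6; -4 3 -3]) = -158
  + (-1) · M_33   where M_33 = det([-5 -3 -5; -1 7 -6; -4 7 -3]) = -273
det = (+1)·(1)·(80) + (-1)·(7)·(-158) + (+1)·(-1)·(-273) = 1459

The determinant is 1459.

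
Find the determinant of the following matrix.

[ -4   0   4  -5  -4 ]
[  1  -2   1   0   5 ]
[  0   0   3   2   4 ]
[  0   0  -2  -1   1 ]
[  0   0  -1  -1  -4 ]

The matrix is block upper-triangular with a 2×2 block and a 3×3 block on the diagonal, so its determinant equals the product of the determinants of the diagonal blocks.
det of the 2×2 block = 8
det of the 3×3 block = 1
det = (8)·(1) = 8

The determinant is 8.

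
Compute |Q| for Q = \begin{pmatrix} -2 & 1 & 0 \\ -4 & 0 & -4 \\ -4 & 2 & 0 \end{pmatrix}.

The determinant is 0.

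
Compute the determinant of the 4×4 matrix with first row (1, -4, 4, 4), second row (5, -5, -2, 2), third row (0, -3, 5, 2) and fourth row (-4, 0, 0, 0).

Expand along row 4 (it has 3 zeros):
  − (-4) · M_41   where M_41 = det([-4 4 4; -5 -2 2; -3 5 2]) = -52
det = (-1)·(-4)·(-52) = -208

-208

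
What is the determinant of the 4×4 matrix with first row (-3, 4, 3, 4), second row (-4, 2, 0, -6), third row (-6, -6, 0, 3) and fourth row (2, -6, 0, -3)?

The determinant is -1368.

Expand along column 3 (it has 3 zeros):
  + (3) · M_13   where M_13 = det([-4 2 -6; -6 -6 3; 2 -6 -3]) = -456
det = (+1)·(3)·(-456) = -1368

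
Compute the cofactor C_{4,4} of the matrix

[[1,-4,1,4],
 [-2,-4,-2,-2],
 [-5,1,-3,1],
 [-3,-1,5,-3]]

-24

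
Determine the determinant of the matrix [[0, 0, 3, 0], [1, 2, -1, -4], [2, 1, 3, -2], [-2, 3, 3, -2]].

The determinant is -36.

Expand along row 1 (it has 3 zeros):
  + (3) · M_13   where M_13 = det([1 2 -4; 2 1 -2; -2 3 -2]) = -12
det = (+1)·(3)·(-12) = -36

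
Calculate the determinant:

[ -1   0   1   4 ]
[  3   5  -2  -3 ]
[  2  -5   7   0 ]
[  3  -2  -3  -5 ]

-496

Expand along row 1 (it has 1 zero):
  + (-1) · M_11   where M_11 = det([5 -2 -3; -5 7 0; -2 -3 -5]) = -212
  + (1) · M_13   where M_13 = det([3 5 -3; 2 -5 0; 3 -2 -5]) = 92
  − (4) · M_14   where M_14 = det([3 5 -2; 2 -5 7; 3 -2 -3]) = 200
det = (+1)·(-1)·(-212) + (+1)·(1)·(92) + (-1)·(4)·(200) = -496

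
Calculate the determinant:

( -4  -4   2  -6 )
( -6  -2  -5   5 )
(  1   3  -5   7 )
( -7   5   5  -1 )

-872

Expand along row 1:
  + (-4) · M_11   where M_11 = det([-2 -5 5; 3 -5 7; 5 5 -1]) = 70
  − (-4) · M_12   where M_12 = det([-6 -5 5; 1 -5 7; -7 5 -1]) = 270
  + (2) · M_13   where M_13 = det([-6 -2 5; 1 3 7; -7 5 -1]) = 454
  − (-6) · M_14   where M_14 = det([-6 -2 -5; 1 3 -5; -7 5 5]) = -430
det = (+1)·(-4)·(70) + (-1)·(-4)·(270) + (+1)·(2)·(454) + (-1)·(-6)·(-430) = -872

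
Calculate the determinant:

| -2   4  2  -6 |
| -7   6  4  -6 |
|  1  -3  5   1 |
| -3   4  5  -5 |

196

Expand along row 1:
  + (-2) · M_11   where M_11 = det([6 4 -6; -3 5 1; 4 5 -5]) = -14
  − (4) · M_12   where M_12 = det([-7 4 -6; 1 5 1; -3 5 -5]) = 98
  + (2) · M_13   where M_13 = det([-7 6 -6; 1 -3 1; -3 4 -5]) = -35
  − (-6) · M_14   where M_14 = det([-7 6 4; 1 -3 5; -3 4 5]) = 105
det = (+1)·(-2)·(-14) + (-1)·(4)·(98) + (+1)·(2)·(-35) + (-1)·(-6)·(105) = 196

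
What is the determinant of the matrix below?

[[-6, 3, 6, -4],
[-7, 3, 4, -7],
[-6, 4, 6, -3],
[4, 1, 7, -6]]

The determinant is 331.

Expand along row 1:
  + (-6) · M_11   where M_11 = det([3 4 -7; 4 6 -3; 1 7 -6]) = -115
  − (3) · M_12   where M_12 = det([-7 4 -7; -6 6 -3; 4 7 -6]) = 375
  + (6) · M_13   where M_13 = det([-7 3 -7; -6 4 -3; 4 1 -6]) = 157
  − (-4) · M_14   where M_14 = det([-7 3 4; -6 4 6; 4 1 7]) = -44
det = (+1)·(-6)·(-115) + (-1)·(3)·(375) + (+1)·(6)·(157) + (-1)·(-4)·(-44) = 331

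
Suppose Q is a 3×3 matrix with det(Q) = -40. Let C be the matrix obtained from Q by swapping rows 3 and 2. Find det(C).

det(C) = 40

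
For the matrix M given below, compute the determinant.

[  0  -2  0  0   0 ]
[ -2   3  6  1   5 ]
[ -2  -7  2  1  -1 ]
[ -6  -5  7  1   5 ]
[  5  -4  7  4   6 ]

The determinant is -212.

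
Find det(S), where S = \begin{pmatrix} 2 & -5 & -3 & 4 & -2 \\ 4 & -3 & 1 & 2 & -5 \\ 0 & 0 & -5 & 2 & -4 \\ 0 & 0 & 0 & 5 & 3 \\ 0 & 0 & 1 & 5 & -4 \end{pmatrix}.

2814

S is block upper-triangular with a 2×2 block and a 3×3 block on the diagonal, so its determinant equals the product of the determinants of the diagonal blocks.
det of the 2×2 block = 14
det of the 3×3 block = 201
det = (14)·(201) = 2814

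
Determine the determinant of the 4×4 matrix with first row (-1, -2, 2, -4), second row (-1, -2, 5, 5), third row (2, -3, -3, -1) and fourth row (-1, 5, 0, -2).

84

Expand along row 4 (it has 1 zero):
  − (-1) · M_41   where M_41 = det([-2 2 -4; -2 5 5; -3 -3 -1]) = -138
  + (5) · M_42   where M_42 = det([-1 2 -4; -1 5 5; 2 -3 -1]) = 36
  + (-2) · M_44   where M_44 = det([-1 -2 2; -1 -2 5; 2 -3 -3]) = -21
det = (-1)·(-1)·(-138) + (+1)·(5)·(36) + (+1)·(-2)·(-21) = 84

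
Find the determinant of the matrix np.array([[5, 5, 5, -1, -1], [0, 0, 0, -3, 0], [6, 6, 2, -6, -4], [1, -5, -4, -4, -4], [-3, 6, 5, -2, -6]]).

-4554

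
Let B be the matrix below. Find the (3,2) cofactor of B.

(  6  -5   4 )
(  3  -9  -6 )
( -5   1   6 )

48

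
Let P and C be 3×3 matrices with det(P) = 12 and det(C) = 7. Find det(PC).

det(PC) = 84

det(PC) = det(P)·det(C) = (12)·(7) = 84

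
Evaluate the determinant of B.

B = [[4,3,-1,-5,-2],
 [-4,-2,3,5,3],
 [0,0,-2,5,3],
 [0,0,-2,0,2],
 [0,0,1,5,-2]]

|B| = -80

B is block upper-triangular with a 2×2 block and a 3×3 block on the diagonal, so its determinant equals the product of the determinants of the diagonal blocks.
det of the 2×2 block = 4
det of the 3×3 block = -20
det = (4)·(-20) = -80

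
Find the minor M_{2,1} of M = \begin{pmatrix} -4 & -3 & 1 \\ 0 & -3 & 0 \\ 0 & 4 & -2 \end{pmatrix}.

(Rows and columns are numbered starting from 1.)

2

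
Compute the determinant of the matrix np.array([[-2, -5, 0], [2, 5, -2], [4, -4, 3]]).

Expand along row 1:
  + (-2) · |5 -2; -4 3| = (-2)·(15 − 8) = -14
  − (-5) · |2 -2; 4 3| = −(-5)·(6 − (-8)) = 70
Sum: (-14) + (70) = 56

56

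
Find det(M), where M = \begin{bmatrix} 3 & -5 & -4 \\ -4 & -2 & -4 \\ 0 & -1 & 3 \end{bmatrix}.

Expand along row 3:
  − (-1) · |3 -4; -4 -4| = −(-1)·(-12 − 16) = -28
  + 3 · |3 -5; -4 -2| = 3·(-6 − 20) = -78
Sum: (-28) + (-78) = -106

-106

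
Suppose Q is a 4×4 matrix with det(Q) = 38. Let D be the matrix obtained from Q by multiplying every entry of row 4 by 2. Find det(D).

Scaling one row by 2 multiplies the determinant by 2.
det(D) = (2)·(38) = 76

76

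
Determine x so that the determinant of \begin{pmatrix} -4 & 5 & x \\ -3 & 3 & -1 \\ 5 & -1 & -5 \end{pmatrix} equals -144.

9

Expanding along the row containing x, det(A) is linear in x: det(A) = (-12)·x + (-36).
Set (-12)·x + (-36) = -144  ⇒  (-12)·x = -108  ⇒  x = 9.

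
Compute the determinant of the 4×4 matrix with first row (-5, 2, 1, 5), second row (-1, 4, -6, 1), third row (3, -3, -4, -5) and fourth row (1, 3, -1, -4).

Expand along row 1:
  + (-5) · M_11   where M_11 = det([4 -6 1; -3 -4 -5; 3 -1 -4]) = 221
  − (2) · M_12   where M_12 = det([-1 -6 1; 3 -4 -5; 1 -1 -4]) = -52
  + (1) · M_13   where M_13 = det([-1 4 1; 3 -3 -5; 1 3 -4]) = 13
  − (5) · M_14   where M_14 = det([-1 4 -6; 3 -3 -4; 1 3 -1]) = -91
det = (+1)·(-5)·(221) + (-1)·(2)·(-52) + (+1)·(1)·(13) + (-1)·(5)·(-91) = -533

The determinant is -533.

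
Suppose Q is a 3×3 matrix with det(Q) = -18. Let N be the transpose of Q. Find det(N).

det(N) = -18

det(Qᵀ) = det(Q).
det(N) = (1)·(-18) = -18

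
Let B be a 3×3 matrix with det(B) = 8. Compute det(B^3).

512

det(B^3) = (det B)^3 = (8)^3 = 512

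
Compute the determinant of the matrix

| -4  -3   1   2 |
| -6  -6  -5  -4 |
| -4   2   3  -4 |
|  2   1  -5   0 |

Expand along row 4 (it has 1 zero):
  − (2) · M_41   where M_41 = det([-3 1 2; -6 -5 -4; 2 3 -4]) = -144
  + (1) · M_42   where M_42 = det([-4 1 2; -6 -5 -4; -4 3 -4]) = -212
  − (-5) · M_43   where M_43 = det([-4 -3 2; -6 -6 -4; -4 2 -4]) = -176
det = (-1)·(2)·(-144) + (+1)·(1)·(-212) + (-1)·(-5)·(-176) = -804

The determinant is -804.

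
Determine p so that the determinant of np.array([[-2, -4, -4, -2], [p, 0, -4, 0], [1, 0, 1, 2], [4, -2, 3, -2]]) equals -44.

Expanding along the column containing p, det(B) is linear in p: det(B) = (-44)·p + (-176).
Set (-44)·p + (-176) = -44  ⇒  (-44)·p = 132  ⇒  p = -3.

p = -3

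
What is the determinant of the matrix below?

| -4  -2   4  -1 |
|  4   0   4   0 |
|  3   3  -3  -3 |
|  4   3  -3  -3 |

-36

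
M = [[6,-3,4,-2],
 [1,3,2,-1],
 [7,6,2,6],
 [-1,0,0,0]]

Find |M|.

Expand along row 4 (it has 3 zeros):
  − (-1) · M_41   where M_41 = det([-3 4 -2; 3 2 -1; 6 2 6]) = -126
det = (-1)·(-1)·(-126) = -126

-126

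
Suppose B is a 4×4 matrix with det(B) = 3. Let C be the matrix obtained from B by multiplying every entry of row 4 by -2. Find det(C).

Scaling one row by -2 multiplies the determinant by -2.
det(C) = (-2)·(3) = -6

-6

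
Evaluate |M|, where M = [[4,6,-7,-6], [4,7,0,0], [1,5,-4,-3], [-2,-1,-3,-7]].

509

Expand along row 2 (it has 2 zeros):
  − (4) · M_21   where M_21 = det([6 -7 -6; 5 -4 -3; -1 -3 -7]) = -38
  + (7) · M_22   where M_22 = det([4 -7 -6; 1 -4 -3; -2 -3 -7]) = 51
det = (-1)·(4)·(-38) + (+1)·(7)·(51) = 509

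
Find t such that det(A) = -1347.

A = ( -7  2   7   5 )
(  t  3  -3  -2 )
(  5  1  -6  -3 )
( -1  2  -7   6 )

t = -5

Expanding along the column containing t, det(A) is linear in t: det(A) = (173)·t + (-482).
Set (173)·t + (-482) = -1347  ⇒  (173)·t = -865  ⇒  t = -5.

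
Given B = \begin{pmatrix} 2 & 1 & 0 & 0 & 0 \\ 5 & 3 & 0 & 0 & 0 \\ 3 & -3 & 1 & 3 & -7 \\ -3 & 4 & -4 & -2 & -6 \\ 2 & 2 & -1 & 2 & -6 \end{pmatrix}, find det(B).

B is block lower-triangular with a 2×2 block and a 3×3 block on the diagonal, so its determinant equals the product of the determinants of the diagonal blocks.
det of the 2×2 block = 1
det of the 3×3 block = 40
det = (1)·(40) = 40

40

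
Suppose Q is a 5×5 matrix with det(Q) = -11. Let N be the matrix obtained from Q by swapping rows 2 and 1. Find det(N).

Swapping two rows multiplies the determinant by −1.
det(N) = (-1)·(-11) = 11

|N| = 11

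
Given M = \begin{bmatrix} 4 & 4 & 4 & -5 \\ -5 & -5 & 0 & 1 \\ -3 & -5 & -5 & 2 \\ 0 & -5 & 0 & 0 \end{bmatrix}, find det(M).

The determinant is 385.

Expand along row 4 (it has 3 zeros):
  + (-5) · M_42   where M_42 = det([4 4 -5; -5 0 1; -3 -5 2]) = -77
det = (+1)·(-5)·(-77) = 385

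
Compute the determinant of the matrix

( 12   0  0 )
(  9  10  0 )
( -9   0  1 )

The matrix is lower triangular, so the determinant is the product of the diagonal entries:
det = (12) · (10) · (1) = 120

120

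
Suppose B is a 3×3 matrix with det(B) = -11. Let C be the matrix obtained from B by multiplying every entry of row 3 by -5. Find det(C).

det(C) = 55

Scaling one row by -5 multiplies the determinant by -5.
det(C) = (-5)·(-11) = 55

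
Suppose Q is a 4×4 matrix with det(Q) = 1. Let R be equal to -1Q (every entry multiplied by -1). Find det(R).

For a 4×4 matrix, det(-1Q) = (-1)^4·det(Q) = 1·det(Q).
det(R) = (1)·(1) = 1

det(R) = 1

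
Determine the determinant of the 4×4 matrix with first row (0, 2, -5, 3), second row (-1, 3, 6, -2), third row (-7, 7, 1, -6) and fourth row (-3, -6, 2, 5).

Expand along row 1 (it has 1 zero):
  − (2) · M_12   where M_12 = det([-1 6 -2; -7 1 -6; -3 2 5]) = 323
  + (-5) · M_13   where M_13 = det([-1 3 -2; -7 7 -6; -3 -6 5]) = 34
  − (3) · M_14   where M_14 = det([-1 3 6; -7 7 1; -3 -6 2]) = 391
det = (-1)·(2)·(323) + (+1)·(-5)·(34) + (-1)·(3)·(391) = -1989

The determinant is -1989.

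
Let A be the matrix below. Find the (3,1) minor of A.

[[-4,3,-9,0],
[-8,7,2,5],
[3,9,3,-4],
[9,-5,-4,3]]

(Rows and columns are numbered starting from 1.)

Delete row 3 and column 1; the remaining 3×3 submatrix is [3 -9 0; 7 2 5; -5 -4 3].
Its determinant is 492.

492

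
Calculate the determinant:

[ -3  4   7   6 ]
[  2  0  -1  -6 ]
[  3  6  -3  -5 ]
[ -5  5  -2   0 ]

The determinant is -1651.

Expand along row 2 (it has 1 zero):
  − (2) · M_21   where M_21 = det([4 7 6; 6 -3 -5; 5 -2 0]) = -197
  − (-1) · M_23   where M_23 = det([-3 4 6; 3 6 -5; -5 5 0]) = 295
  + (-6) · M_24   where M_24 = det([-3 4 7; 3 6 -3; -5 5 -2]) = 390
det = (-1)·(2)·(-197) + (-1)·(-1)·(295) + (+1)·(-6)·(390) = -1651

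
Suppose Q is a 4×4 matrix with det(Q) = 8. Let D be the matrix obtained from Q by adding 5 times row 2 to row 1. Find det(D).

Adding a multiple of one row to another leaves the determinant unchanged.
det(D) = (1)·(8) = 8

The determinant is 8.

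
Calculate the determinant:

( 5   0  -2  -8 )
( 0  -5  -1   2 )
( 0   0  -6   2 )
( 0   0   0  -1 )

The matrix is upper triangular, so the determinant is the product of the diagonal entries:
det = (5) · (-5) · (-6) · (-1) = -150

-150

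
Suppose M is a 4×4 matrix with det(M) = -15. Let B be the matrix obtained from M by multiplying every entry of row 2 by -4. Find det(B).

|B| = 60

Scaling one row by -4 multiplies the determinant by -4.
det(B) = (-4)·(-15) = 60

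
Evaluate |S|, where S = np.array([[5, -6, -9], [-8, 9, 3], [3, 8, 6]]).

627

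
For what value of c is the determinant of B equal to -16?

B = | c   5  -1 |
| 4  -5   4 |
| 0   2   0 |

Expanding along the column containing c, det(B) is linear in c: det(B) = (-8)·c + (-8).
Set (-8)·c + (-8) = -16  ⇒  (-8)·c = -8  ⇒  c = 1.

1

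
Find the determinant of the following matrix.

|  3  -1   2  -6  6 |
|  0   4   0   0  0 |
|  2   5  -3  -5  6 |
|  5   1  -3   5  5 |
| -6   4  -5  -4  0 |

-3380

Expand along row 2 (it has 4 zeros):
  + (4) · M_22   where M_22 = det([3 2 -6 6; 2 -3 -5 6; 5 -3 5 5; -6 -5 -4 0]) = -845
det = (+1)·(4)·(-845) = -3380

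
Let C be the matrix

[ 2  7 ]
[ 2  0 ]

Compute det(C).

-14

det(C) = 2·0 − 7·2 = 0 − 14 = -14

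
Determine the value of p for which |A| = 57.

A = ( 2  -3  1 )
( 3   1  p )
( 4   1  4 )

Expanding along the column containing p, det(A) is linear in p: det(A) = (-14)·p + (43).
Set (-14)·p + (43) = 57  ⇒  (-14)·p = 14  ⇒  p = -1.

-1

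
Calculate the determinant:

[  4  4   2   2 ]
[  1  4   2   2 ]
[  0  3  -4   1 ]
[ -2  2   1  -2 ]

The determinant is 198.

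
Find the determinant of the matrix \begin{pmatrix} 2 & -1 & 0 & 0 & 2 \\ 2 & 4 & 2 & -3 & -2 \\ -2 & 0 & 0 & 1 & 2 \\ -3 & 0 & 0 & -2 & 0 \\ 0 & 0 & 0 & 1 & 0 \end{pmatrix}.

12

Expand along row 5 (it has 4 zeros):
  − (1) · M_54   where M_54 = det([2 -1 0 2; 2 4 2 -2; -2 0 0 2; -3 0 0 0]) = -12
det = (-1)·(1)·(-12) = 12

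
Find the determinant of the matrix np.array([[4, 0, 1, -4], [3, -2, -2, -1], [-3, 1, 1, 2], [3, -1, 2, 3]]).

Expand along row 1 (it has 1 zero):
  + (4) · M_11   where M_11 = det([-2 -2 -1; 1 1 2; -1 2 3]) = 9
  + (1) · M_13   where M_13 = det([3 -2 -1; -3 1 2; 3 -1 3]) = -15
  − (-4) · M_14   where M_14 = det([3 -2 -2; -3 1 1; 3 -1 2]) = -9
det = (+1)·(4)·(9) + (+1)·(1)·(-15) + (-1)·(-4)·(-9) = -15

The determinant is -15.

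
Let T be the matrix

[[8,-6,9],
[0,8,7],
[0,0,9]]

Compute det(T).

The determinant is 576.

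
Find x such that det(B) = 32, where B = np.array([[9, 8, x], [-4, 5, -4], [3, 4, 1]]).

Expanding along the row containing x, det(B) is linear in x: det(B) = (-31)·x + (125).
Set (-31)·x + (125) = 32  ⇒  (-31)·x = -93  ⇒  x = 3.

x = 3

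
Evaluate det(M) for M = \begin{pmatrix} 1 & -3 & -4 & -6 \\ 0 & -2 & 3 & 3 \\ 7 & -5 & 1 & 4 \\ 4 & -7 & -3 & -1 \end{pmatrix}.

Expand along row 2 (it has 1 zero):
  + (-2) · M_22   where M_22 = det([1 -4 -6; 7 1 4; 4 -3 -1]) = 69
  − (3) · M_23   where M_23 = det([1 -3 -6; 7 -5 4; 4 -7 -1]) = 138
  + (3) · M_24   where M_24 = det([1 -3 -4; 7 -5 1; 4 -7 -3]) = 63
det = (+1)·(-2)·(69) + (-1)·(3)·(138) + (+1)·(3)·(63) = -363

-363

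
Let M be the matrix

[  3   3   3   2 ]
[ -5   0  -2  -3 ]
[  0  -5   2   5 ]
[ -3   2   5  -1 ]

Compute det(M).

det(M) = -350

Expand along row 2 (it has 1 zero):
  − (-5) · M_21   where M_21 = det([3 3 2; -5 2 5; 2 5 -1]) = -124
  − (-2) · M_23   where M_23 = det([3 3 2; 0 -5 5; -3 2 -1]) = -90
  + (-3) · M_24   where M_24 = det([3 3 3; 0 -5 2; -3 2 5]) = -150
det = (-1)·(-5)·(-124) + (-1)·(-2)·(-90) + (+1)·(-3)·(-150) = -350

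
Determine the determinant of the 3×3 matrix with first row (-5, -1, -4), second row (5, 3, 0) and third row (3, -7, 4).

136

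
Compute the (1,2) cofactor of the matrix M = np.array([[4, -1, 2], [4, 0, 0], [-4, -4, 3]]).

The cofactor is -12.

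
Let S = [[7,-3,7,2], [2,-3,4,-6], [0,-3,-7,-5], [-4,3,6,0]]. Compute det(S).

294

Expand along row 3 (it has 1 zero):
  − (-3) · M_32   where M_32 = det([7 7 2; 2 4 -6; -4 6 0]) = 476
  + (-7) · M_33   where M_33 = det([7 -3 2; 2 -3 -6; -4 3 0]) = 42
  − (-5) · M_34   where M_34 = det([7 -3 7; 2 -3 4; -4 3 6]) = -168
det = (-1)·(-3)·(476) + (+1)·(-7)·(42) + (-1)·(-5)·(-168) = 294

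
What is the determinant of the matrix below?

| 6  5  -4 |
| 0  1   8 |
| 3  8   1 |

Expand along row 2:
  + 1 · |6 -4; 3 1| = 1·(6 − (-12)) = 18
  − 8 · |6 5; 3 8| = −8·(48 − 15) = -264
Sum: (18) + (-264) = -246

-246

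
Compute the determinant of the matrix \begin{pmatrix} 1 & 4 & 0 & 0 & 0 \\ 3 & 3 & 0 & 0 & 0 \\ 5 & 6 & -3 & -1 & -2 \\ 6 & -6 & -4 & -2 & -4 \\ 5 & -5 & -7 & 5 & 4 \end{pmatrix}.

The determinant is 108.

The matrix is block lower-triangular with a 2×2 block and a 3×3 block on the diagonal, so its determinant equals the product of the determinants of the diagonal blocks.
det of the 2×2 block = -9
det of the 3×3 block = -12
det = (-9)·(-12) = 108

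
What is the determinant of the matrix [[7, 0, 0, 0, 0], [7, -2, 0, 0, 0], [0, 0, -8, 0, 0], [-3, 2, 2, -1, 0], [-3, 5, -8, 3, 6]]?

The matrix is lower triangular, so the determinant is the product of the diagonal entries:
det = (7) · (-2) · (-8) · (-1) · (6) = -672

The determinant is -672.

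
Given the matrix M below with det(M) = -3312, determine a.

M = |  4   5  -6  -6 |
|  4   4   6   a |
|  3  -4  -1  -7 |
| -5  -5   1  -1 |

-7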